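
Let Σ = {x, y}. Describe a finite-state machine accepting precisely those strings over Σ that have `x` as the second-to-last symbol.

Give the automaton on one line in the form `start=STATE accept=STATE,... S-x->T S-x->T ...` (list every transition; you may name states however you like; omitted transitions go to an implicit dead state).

start=q0 accept=q3,q4 q0-x->q1 q0-y->q2 q1-x->q3 q1-y->q4 q2-x->q5 q2-y->q6 q3-x->q3 q3-y->q4 q4-x->q5 q4-y->q6 q5-x->q3 q5-y->q4 q6-x->q5 q6-y->q6

Because acceptance depends on a position counted from the end, the machine has to buffer the most recent 2 symbols. Make each state the string of the last up-to-2 symbols read; on input `x` shift the window left and append `x`. Accept when the buffered window has length 2 and begins with `x`.
With 7 states:
        x   y  
>  q0   q1  q2 
   q1   q3  q4 
   q2   q5  q6 
 * q3   q3  q4 
 * q4   q5  q6 
   q5   q3  q4 
   q6   q5  q6 
(> = start, * = accepting)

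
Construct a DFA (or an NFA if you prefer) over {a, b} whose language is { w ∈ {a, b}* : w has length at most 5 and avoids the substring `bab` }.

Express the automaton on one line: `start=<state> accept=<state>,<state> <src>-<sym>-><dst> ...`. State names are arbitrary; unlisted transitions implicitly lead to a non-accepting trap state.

Handle the two conditions separately and then intersect. The first has 7 states tracking the input length, saturating at 6; the second has 4 states tracking partial matches of the forbidden pattern `bab`. A product state is a pair (one from each), accepting exactly when both do.
22 states suffice.
          a    b  
>* q0     q1   q2 
 * q1     q3   q4 
 * q2     q5   q4 
 * q3     q6   q7 
 * q4     q8   q7 
 * q5     q6   q9 
 * q6    q10  q11 
 * q7    q12  q11 
 * q8    q10  q13 
   q9    q13  q13 
 * q10   q14  q15 
 * q11   q16  q15 
 * q12   q14  q17 
   q13   q17  q17 
 * q14   q18  q19 
 * q15   q20  q19 
 * q16   q18  q21 
   q17   q21  q21 
   q18   q18  q19 
   q19   q20  q19 
   q20   q18  q21 
   q21   q21  q21 
(> = start, * = accepting)

start=q0 accept=q0,q1,q2,q3,q4,q5,q6,q7,q8,q10,q11,q12,q14,q15,q16 q0-a->q1 q0-b->q2 q1-a->q3 q1-b->q4 q2-a->q5 q2-b->q4 q3-a->q6 q3-b->q7 q4-a->q8 q4-b->q7 q5-a->q6 q5-b->q9 q6-a->q10 q6-b->q11 q7-a->q12 q7-b->q11 q8-a->q10 q8-b->q13 q9-a->q13 q9-b->q13 q10-a->q14 q10-b->q15 q11-a->q16 q11-b->q15 q12-a->q14 q12-b->q17 q13-a->q17 q13-b->q17 q14-a->q18 q14-b->q19 q15-a->q20 q15-b->q19 q16-a->q18 q16-b->q21 q17-a->q21 q17-b->q21 q18-a->q18 q18-b->q19 q19-a->q20 q19-b->q19 q20-a->q18 q20-b->q21 q21-a->q21 q21-b->q21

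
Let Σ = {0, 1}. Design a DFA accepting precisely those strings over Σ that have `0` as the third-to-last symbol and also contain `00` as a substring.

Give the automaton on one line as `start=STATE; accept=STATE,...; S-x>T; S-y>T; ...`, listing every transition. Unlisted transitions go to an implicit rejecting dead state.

Run two small machines in parallel and take their product. One (15 states) tracks the last 3 symbols read; the other (3 states) tracks whether and how much of `00` has been seen. Each combined state is a pair, one component from each; accept when both components accept.
          0    1  
>  q0     q1   q2 
   q1     q3   q4 
   q2     q5   q6 
   q3     q7   q8 
   q4     q9  q10 
   q5    q11  q12 
   q6    q13  q14 
 * q7     q7   q8 
 * q8    q15  q16 
   q9    q11  q12 
   q10   q13  q14 
   q11    q7   q8 
   q12    q9  q10 
   q13   q11  q12 
   q14   q13  q14 
 * q15   q11  q17 
 * q16   q18  q19 
   q17   q15  q16 
   q18   q11  q17 
   q19   q18  q19 
(> = start, * = accepting)

start=q0; accept=q7,q8,q15,q16; q0-0>q1; q0-1>q2; q1-0>q3; q1-1>q4; q2-0>q5; q2-1>q6; q3-0>q7; q3-1>q8; q4-0>q9; q4-1>q10; q5-0>q11; q5-1>q12; q6-0>q13; q6-1>q14; q7-0>q7; q7-1>q8; q8-0>q15; q8-1>q16; q9-0>q11; q9-1>q12; q10-0>q13; q10-1>q14; q11-0>q7; q11-1>q8; q12-0>q9; q12-1>q10; q13-0>q11; q13-1>q12; q14-0>q13; q14-1>q14; q15-0>q11; q15-1>q17; q16-0>q18; q16-1>q19; q17-0>q15; q17-1>q16; q18-0>q11; q18-1>q17; q19-0>q18; q19-1>q19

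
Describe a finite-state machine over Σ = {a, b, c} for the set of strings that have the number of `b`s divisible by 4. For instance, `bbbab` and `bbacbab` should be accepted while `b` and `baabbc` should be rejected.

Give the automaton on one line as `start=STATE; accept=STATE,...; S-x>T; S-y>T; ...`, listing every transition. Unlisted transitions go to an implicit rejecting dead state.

The only thing that matters is how many `b`s have appeared, reduced mod 4. Use one state per residue: q0 for 0, …, q3 for 3. Reading `b` moves to the next residue; anything else stays put. q0 is accepting.
With 4 states:
        a   b   c  
>* q0   q0  q1  q0 
   q1   q1  q2  q1 
   q2   q2  q3  q2 
   q3   q3  q0  q3 
(> = start, * = accepting)

start=q0; accept=q0; q0-a>q0; q0-b>q1; q0-c>q0; q1-a>q1; q1-b>q2; q1-c>q1; q2-a>q2; q2-b>q3; q2-c>q2; q3-a>q3; q3-b>q0; q3-c>q3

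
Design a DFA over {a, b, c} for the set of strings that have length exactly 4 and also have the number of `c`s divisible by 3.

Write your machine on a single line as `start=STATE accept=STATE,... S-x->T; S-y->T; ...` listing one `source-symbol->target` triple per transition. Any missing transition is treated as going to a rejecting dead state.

Run two small machines in parallel and take their product. The first has 6 states tracking the input length, saturating at 5; the second has 3 states tracking the count of `c`s modulo 3. A product state is a pair (one from each), accepting exactly when both do.
15 states suffice.
          a    b    c  
>  S0     S1   S1   S2 
   S1     S3   S3   S4 
   S2     S4   S4   S5 
   S3     S6   S6   S7 
   S4     S7   S7   S8 
   S5     S8   S8   S6 
   S6     S9   S9  S10 
   S7    S10  S10  S11 
   S8    S11  S11   S9 
 * S9    S12  S12  S13 
   S10   S13  S13  S14 
   S11   S14  S14  S12 
   S12   S12  S12  S13 
   S13   S13  S13  S14 
   S14   S14  S14  S12 
(> = start, * = accepting)

start=S0; accept=S9; S0-a->S1; S0-b->S1; S0-c->S2; S1-a->S3; S1-b->S3; S1-c->S4; S2-a->S4; S2-b->S4; S2-c->S5; S3-a->S6; S3-b->S6; S3-c->S7; S4-a->S7; S4-b->S7; S4-c->S8; S5-a->S8; S5-b->S8; S5-c->S6; S6-a->S9; S6-b->S9; S6-c->S10; S7-a->S10; S7-b->S10; S7-c->S11; S8-a->S11; S8-b->S11; S8-c->S9; S9-a->S12; S9-b->S12; S9-c->S13; S10-a->S13; S10-b->S13; S10-c->S14; S11-a->S14; S11-b->S14; S11-c->S12; S12-a->S12; S12-b->S12; S12-c->S13; S13-a->S13; S13-b->S13; S13-c->S14; S14-a->S14; S14-b->S14; S14-c->S12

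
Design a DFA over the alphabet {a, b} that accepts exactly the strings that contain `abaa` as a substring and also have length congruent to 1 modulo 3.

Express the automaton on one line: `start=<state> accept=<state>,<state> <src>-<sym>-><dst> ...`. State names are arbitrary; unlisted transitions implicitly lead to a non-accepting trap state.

Handle the two conditions separately and then intersect. One (5 states) tracks whether and how much of `abaa` has been seen; the other (3 states) tracks the input length modulo 3. Each combined state is a pair, one component from each; accept when both components accept.
A 15-state machine:
          a    b  
>  s0     s1   s2 
   s1     s3   s4 
   s2     s3   s5 
   s3     s6   s7 
   s4     s8   s0 
   s5     s6   s0 
   s6     s1   s9 
   s7    s10   s2 
   s8    s11   s9 
   s9    s12   s5 
   s10   s13   s4 
 * s11   s13  s13 
   s12   s14   s7 
   s13   s14  s14 
   s14   s11  s11 
(> = start, * = accepting)

start=s0 accept=s11 s0-a->s1 s0-b->s2 s1-a->s3 s1-b->s4 s2-a->s3 s2-b->s5 s3-a->s6 s3-b->s7 s4-a->s8 s4-b->s0 s5-a->s6 s5-b->s0 s6-a->s1 s6-b->s9 s7-a->s10 s7-b->s2 s8-a->s11 s8-b->s9 s9-a->s12 s9-b->s5 s10-a->s13 s10-b->s4 s11-a->s13 s11-b->s13 s12-a->s14 s12-b->s7 s13-a->s14 s13-b->s14 s14-a->s11 s14-b->s11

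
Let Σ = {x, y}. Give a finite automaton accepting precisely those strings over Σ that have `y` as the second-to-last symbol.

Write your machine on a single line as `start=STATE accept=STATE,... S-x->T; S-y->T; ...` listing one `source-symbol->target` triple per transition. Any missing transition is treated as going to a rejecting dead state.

Because acceptance depends on a position counted from the end, the machine has to buffer the most recent 2 symbols. Make each state the string of the last up-to-2 symbols read; on input `x` shift the window left and append `x`. Accept when the buffered window has length 2 and begins with `y`.
       x  y 
>  A   B  C 
   B   D  E 
   C   F  G 
   D   D  E 
   E   F  G 
 * F   D  E 
 * G   F  G 
(> = start, * = accepting)

start=A; accept=F,G; A-x->B; A-y->C; B-x->D; B-y->E; C-x->F; C-y->G; D-x->D; D-y->E; E-x->F; E-y->G; F-x->D; F-y->E; G-x->F; G-y->G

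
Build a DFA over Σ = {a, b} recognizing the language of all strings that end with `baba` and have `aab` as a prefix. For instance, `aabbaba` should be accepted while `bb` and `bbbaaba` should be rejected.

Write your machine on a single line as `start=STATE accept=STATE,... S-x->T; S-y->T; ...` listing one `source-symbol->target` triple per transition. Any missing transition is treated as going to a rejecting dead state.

start=q0; accept=q8; q0-a->q1; q0-b->q2; q1-a->q3; q1-b->q2; q2-a->q2; q2-b->q2; q3-a->q2; q3-b->q4; q4-a->q5; q4-b->q4; q5-a->q6; q5-b->q7; q6-a->q6; q6-b->q4; q7-a->q8; q7-b->q4; q8-a->q6; q8-b->q7

Handle the two conditions separately and then intersect. One (5 states) tracks how much of the suffix `baba` has currently been matched; the other (5 states) tracks whether the input so far still matches the prefix `aab`. Each combined state is a pair, one component from each; accept when both components accept. After merging equivalent states the machine shrinks.
        a   b  
>  q0   q1  q2 
   q1   q3  q2 
   q2   q2  q2 
   q3   q2  q4 
   q4   q5  q4 
   q5   q6  q7 
   q6   q6  q4 
   q7   q8  q4 
 * q8   q6  q7 
(> = start, * = accepting)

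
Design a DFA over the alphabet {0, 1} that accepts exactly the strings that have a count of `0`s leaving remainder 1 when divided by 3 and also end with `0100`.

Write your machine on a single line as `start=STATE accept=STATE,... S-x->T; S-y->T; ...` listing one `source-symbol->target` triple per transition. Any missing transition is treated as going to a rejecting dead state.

Handle the two conditions separately and then intersect. One (3 states) tracks the count of `0`s modulo 3; the other (5 states) tracks how much of the suffix `0100` has currently been matched. Each combined state is a pair, one component from each; accept when both components accept.
A 15-state machine:
          0    1  
>  q0     q1   q0 
   q1     q2   q3 
   q2     q4   q5 
   q3     q6   q7 
   q4     q1   q8 
   q5     q9  q10 
   q6    q11   q5 
   q7     q2   q7 
   q8    q12   q0 
   q9    q13   q8 
   q10    q4  q10 
   q11    q1   q8 
   q12   q14   q3 
 * q13    q2   q3 
   q14    q4   q5 
(> = start, * = accepting)

start=q0; accept=q13; q0-0->q1; q0-1->q0; q1-0->q2; q1-1->q3; q2-0->q4; q2-1->q5; q3-0->q6; q3-1->q7; q4-0->q1; q4-1->q8; q5-0->q9; q5-1->q10; q6-0->q11; q6-1->q5; q7-0->q2; q7-1->q7; q8-0->q12; q8-1->q0; q9-0->q13; q9-1->q8; q10-0->q4; q10-1->q10; q11-0->q1; q11-1->q8; q12-0->q14; q12-1->q3; q13-0->q2; q13-1->q3; q14-0->q4; q14-1->q5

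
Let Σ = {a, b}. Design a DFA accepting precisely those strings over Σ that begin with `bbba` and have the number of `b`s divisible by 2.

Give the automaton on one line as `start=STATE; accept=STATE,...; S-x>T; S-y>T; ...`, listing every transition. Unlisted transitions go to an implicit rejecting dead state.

Run two small machines in parallel and take their product. One (6 states) tracks whether the input so far still matches the prefix `bbba`; the other (2 states) tracks the count of `b`s modulo 2. Each combined state is a pair, one component from each; accept when both components accept.
With 8 states:
        a   b  
>  q0   q1  q2 
   q1   q1  q3 
   q2   q3  q4 
   q3   q3  q1 
   q4   q1  q5 
   q5   q6  q1 
   q6   q6  q7 
 * q7   q7  q6 
(> = start, * = accepting)

start=q0; accept=q7; q0-a>q1; q0-b>q2; q1-a>q1; q1-b>q3; q2-a>q3; q2-b>q4; q3-a>q3; q3-b>q1; q4-a>q1; q4-b>q5; q5-a>q6; q5-b>q1; q6-a>q6; q6-b>q7; q7-a>q7; q7-b>q6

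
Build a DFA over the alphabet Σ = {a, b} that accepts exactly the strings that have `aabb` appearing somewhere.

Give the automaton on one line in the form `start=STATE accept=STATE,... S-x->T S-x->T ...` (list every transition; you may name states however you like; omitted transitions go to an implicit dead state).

start=s0 accept=s4 s0-a->s1 s0-b->s0 s1-a->s2 s1-b->s0 s2-a->s2 s2-b->s3 s3-a->s1 s3-b->s4 s4-a->s4 s4-b->s4

Track how much of `aabb` has been matched so far: state s0 is no progress, s4 is the absorbing accept state reached once `aabb` has occurred. Intermediate states record partial matches; on a mismatch, fall back to the longest reusable overlap.
5 states suffice.
        a   b  
>  s0   s1  s0 
   s1   s2  s0 
   s2   s2  s3 
   s3   s1  s4 
 * s4   s4  s4 
(> = start, * = accepting)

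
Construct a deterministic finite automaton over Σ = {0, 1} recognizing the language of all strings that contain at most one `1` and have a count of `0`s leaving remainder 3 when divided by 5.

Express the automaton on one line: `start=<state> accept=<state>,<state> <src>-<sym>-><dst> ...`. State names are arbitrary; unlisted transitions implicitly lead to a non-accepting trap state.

Run two small machines in parallel and take their product. The first has 3 states tracking the count of `1`s, saturating at 2; the second has 5 states tracking the count of `0`s modulo 5. A product state is a pair (one from each), accepting exactly when both do. After merging equivalent states the machine shrinks.
          0    1  
>  s0     s1   s2 
   s1     s3   s4 
   s2     s4   s5 
   s3     s6   s7 
   s4     s7   s5 
   s5     s5   s5 
 * s6     s8   s9 
   s7     s9   s5 
   s8     s0  s10 
 * s9    s10   s5 
   s10    s2   s5 
(> = start, * = accepting)

start=s0 accept=s6,s9 s0-0->s1 s0-1->s2 s1-0->s3 s1-1->s4 s2-0->s4 s2-1->s5 s3-0->s6 s3-1->s7 s4-0->s7 s4-1->s5 s5-0->s5 s5-1->s5 s6-0->s8 s6-1->s9 s7-0->s9 s7-1->s5 s8-0->s0 s8-1->s10 s9-0->s10 s9-1->s5 s10-0->s2 s10-1->s5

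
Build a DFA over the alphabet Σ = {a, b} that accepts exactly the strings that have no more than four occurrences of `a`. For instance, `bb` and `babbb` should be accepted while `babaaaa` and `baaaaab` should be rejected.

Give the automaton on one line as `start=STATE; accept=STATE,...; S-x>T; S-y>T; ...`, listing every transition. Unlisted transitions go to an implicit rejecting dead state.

start=s0; accept=s0,s1,s2,s3,s4; s0-a>s1; s0-b>s0; s1-a>s2; s1-b>s1; s2-a>s3; s2-b>s2; s3-a>s4; s3-b>s3; s4-a>s5; s4-b>s4; s5-a>s5; s5-b>s5

Only the number of `a`s matters, and only up to 5. Make a chain s0 → s1 → s2 → s3 → s4 → s5 advanced by each `a` (with s5 absorbing); every other symbol self-loops. The accepting set is {s0, s1, s2, s3, s4}.
        a   b  
>* s0   s1  s0 
 * s1   s2  s1 
 * s2   s3  s2 
 * s3   s4  s3 
 * s4   s5  s4 
   s5   s5  s5 
(> = start, * = accepting)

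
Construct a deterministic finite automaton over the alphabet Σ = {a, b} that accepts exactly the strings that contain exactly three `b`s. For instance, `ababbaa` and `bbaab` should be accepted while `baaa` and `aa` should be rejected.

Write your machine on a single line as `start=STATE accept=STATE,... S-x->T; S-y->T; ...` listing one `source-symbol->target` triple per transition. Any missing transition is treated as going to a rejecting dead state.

Count `b`s, saturating at 4: states q0 through q3 mean 0 through 3 `b`s seen; q4 means more than 3. Each `b` increments (capped at q4); other symbols loop. Accept from {q3}.
With 5 states:
        a   b  
>  q0   q0  q1 
   q1   q1  q2 
   q2   q2  q3 
 * q3   q3  q4 
   q4   q4  q4 
(> = start, * = accepting)

start=q0; accept=q3; q0-a->q0; q0-b->q1; q1-a->q1; q1-b->q2; q2-a->q2; q2-b->q3; q3-a->q3; q3-b->q4; q4-a->q4; q4-b->q4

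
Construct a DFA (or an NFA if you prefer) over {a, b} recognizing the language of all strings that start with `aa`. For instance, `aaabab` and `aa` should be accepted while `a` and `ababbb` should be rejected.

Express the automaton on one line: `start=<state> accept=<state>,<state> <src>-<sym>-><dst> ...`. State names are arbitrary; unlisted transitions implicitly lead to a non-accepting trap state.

Check the first 2 symbols one by one: S0 through S1 record how many have matched `aa` so far; any wrong symbol goes to the dead state S3. After all 2 match we enter the accepting sink S2.
4 states suffice.
        a   b  
>  S0   S1  S3 
   S1   S2  S3 
 * S2   S2  S2 
   S3   S3  S3 
(> = start, * = accepting)

start=S0 accept=S2 S0-a->S1 S0-b->S3 S1-a->S2 S1-b->S3 S2-a->S2 S2-b->S2 S3-a->S3 S3-b->S3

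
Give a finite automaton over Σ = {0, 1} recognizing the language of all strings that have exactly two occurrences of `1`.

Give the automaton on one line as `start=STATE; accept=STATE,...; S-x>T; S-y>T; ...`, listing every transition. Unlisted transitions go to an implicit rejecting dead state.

Count `1`s, saturating at 3: states S0 through S2 mean 0 through 2 `1`s seen; S3 means more than 2. Each `1` increments (capped at S3); other symbols loop. Accept from {S2}.
With 4 states:
        0   1  
>  S0   S0  S1 
   S1   S1  S2 
 * S2   S2  S3 
   S3   S3  S3 
(> = start, * = accepting)

start=S0; accept=S2; S0-0>S0; S0-1>S1; S1-0>S1; S1-1>S2; S2-0>S2; S2-1>S3; S3-0>S3; S3-1>S3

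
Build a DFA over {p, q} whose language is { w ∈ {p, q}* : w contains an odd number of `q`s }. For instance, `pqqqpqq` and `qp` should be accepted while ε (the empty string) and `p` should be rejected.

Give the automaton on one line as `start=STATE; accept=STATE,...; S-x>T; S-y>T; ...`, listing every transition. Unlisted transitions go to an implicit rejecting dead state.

Keep the running count of `q`s modulo 2: each `q` advances along the cycle s0 → s1 → s0 while other symbols loop. Accept at s1.
2 states suffice.
        p   q  
>  s0   s0  s1 
 * s1   s1  s0 
(> = start, * = accepting)

start=s0; accept=s1; s0-p>s0; s0-q>s1; s1-p>s1; s1-q>s0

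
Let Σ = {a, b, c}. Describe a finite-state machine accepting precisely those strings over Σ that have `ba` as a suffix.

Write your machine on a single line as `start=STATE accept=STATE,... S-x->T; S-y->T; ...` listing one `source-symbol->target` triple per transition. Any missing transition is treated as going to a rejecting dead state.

Let each state record the length of the longest suffix of the input read so far that is also a prefix of `ba`. s1 means the last symbol is `b`; s2 means the last 2 symbols are `ba`. Accept only at s2, where the string currently ends in `ba`.
With 3 states:
        a   b   c  
>  s0   s0  s1  s0 
   s1   s2  s1  s0 
 * s2   s0  s1  s0 
(> = start, * = accepting)

start=s0; accept=s2; s0-a->s0; s0-b->s1; s0-c->s0; s1-a->s2; s1-b->s1; s1-c->s0; s2-a->s0; s2-b->s1; s2-c->s0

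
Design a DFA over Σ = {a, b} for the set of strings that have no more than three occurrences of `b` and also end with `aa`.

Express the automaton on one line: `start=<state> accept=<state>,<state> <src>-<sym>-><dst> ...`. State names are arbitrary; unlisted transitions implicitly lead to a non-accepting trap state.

Handle the two conditions separately and then intersect. The first has 5 states tracking the count of `b`s, saturating at 4; the second has 3 states tracking how much of the suffix `aa` has currently been matched. A product state is a pair (one from each), accepting exactly when both do.
15 states suffice.
          a    b  
>  q0     q1   q2 
   q1     q3   q2 
   q2     q4   q5 
 * q3     q3   q2 
   q4     q6   q5 
   q5     q7   q8 
 * q6     q6   q5 
   q7     q9   q8 
   q8    q10  q11 
 * q9     q9   q8 
   q10   q12  q11 
   q11   q13  q11 
 * q12   q12  q11 
   q13   q14  q11 
   q14   q14  q11 
(> = start, * = accepting)

start=q0 accept=q3,q6,q9,q12 q0-a->q1 q0-b->q2 q1-a->q3 q1-b->q2 q2-a->q4 q2-b->q5 q3-a->q3 q3-b->q2 q4-a->q6 q4-b->q5 q5-a->q7 q5-b->q8 q6-a->q6 q6-b->q5 q7-a->q9 q7-b->q8 q8-a->q10 q8-b->q11 q9-a->q9 q9-b->q8 q10-a->q12 q10-b->q11 q11-a->q13 q11-b->q11 q12-a->q12 q12-b->q11 q13-a->q14 q13-b->q11 q14-a->q14 q14-b->q11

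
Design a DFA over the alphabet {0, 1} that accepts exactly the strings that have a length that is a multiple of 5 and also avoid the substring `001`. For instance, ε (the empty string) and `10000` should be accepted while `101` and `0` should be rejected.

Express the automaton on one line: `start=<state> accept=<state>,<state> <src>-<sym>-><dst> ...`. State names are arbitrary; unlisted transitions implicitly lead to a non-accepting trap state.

Handle the two conditions separately and then intersect. One (5 states) tracks the input length modulo 5; the other (4 states) tracks partial matches of the forbidden pattern `001`. Each combined state is a pair, one component from each; accept when both components accept.
With 20 states:
          0    1  
>* s0     s1   s2 
   s1     s3   s4 
   s2     s5   s4 
   s3     s6   s7 
   s4     s8   s9 
   s5     s6   s9 
   s6    s10  s11 
   s7    s11  s11 
   s8    s10  s12 
   s9    s13  s12 
   s10   s14  s15 
   s11   s15  s15 
   s12   s16   s0 
   s13   s14   s0 
 * s14   s17  s18 
   s15   s18  s18 
 * s16   s17   s2 
   s17    s3  s19 
   s18   s19  s19 
   s19    s7   s7 
(> = start, * = accepting)

start=s0 accept=s0,s14,s16 s0-0->s1 s0-1->s2 s1-0->s3 s1-1->s4 s2-0->s5 s2-1->s4 s3-0->s6 s3-1->s7 s4-0->s8 s4-1->s9 s5-0->s6 s5-1->s9 s6-0->s10 s6-1->s11 s7-0->s11 s7-1->s11 s8-0->s10 s8-1->s12 s9-0->s13 s9-1->s12 s10-0->s14 s10-1->s15 s11-0->s15 s11-1->s15 s12-0->s16 s12-1->s0 s13-0->s14 s13-1->s0 s14-0->s17 s14-1->s18 s15-0->s18 s15-1->s18 s16-0->s17 s16-1->s2 s17-0->s3 s17-1->s19 s18-0->s19 s18-1->s19 s19-0->s7 s19-1->s7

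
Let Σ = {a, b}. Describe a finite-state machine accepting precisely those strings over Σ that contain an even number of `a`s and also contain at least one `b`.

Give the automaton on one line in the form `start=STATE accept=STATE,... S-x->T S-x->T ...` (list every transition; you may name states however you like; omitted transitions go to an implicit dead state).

Handle the two conditions separately and then intersect. The first has 2 states tracking the count of `a`s modulo 2; the second has 3 states tracking the count of `b`s, saturating at 2. A product state is a pair (one from each), accepting exactly when both do. Minimizing collapses redundant product states.
        a   b  
>  q0   q1  q2 
   q1   q0  q3 
 * q2   q3  q2 
   q3   q2  q3 
(> = start, * = accepting)

start=q0 accept=q2 q0-a->q1 q0-b->q2 q1-a->q0 q1-b->q3 q2-a->q3 q2-b->q2 q3-a->q2 q3-b->q3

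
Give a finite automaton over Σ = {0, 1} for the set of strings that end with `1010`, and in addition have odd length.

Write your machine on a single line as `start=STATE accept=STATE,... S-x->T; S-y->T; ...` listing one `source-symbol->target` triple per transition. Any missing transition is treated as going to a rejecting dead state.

start=s0; accept=s9; s0-0->s1; s0-1->s2; s1-0->s0; s1-1->s3; s2-0->s4; s2-1->s3; s3-0->s5; s3-1->s2; s4-0->s1; s4-1->s6; s5-0->s0; s5-1->s7; s6-0->s8; s6-1->s3; s7-0->s9; s7-1->s2; s8-0->s1; s8-1->s6; s9-0->s0; s9-1->s7

Build one automaton per condition and run them in lockstep. One (5 states) tracks how much of the suffix `1010` has currently been matched; the other (2 states) tracks the input length modulo 2. Each combined state is a pair, one component from each; accept when both components accept.
With 10 states:
        0   1  
>  s0   s1  s2 
   s1   s0  s3 
   s2   s4  s3 
   s3   s5  s2 
   s4   s1  s6 
   s5   s0  s7 
   s6   s8  s3 
   s7   s9  s2 
   s8   s1  s6 
 * s9   s0  s7 
(> = start, * = accepting)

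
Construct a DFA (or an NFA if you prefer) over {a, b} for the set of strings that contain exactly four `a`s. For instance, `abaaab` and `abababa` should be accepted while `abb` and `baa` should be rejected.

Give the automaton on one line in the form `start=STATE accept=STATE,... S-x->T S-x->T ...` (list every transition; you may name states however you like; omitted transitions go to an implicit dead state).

start=q0 accept=q4 q0-a->q1 q0-b->q0 q1-a->q2 q1-b->q1 q2-a->q3 q2-b->q2 q3-a->q4 q3-b->q3 q4-a->q5 q4-b->q4 q5-a->q5 q5-b->q5

Only the number of `a`s matters, and only up to 5. Make a chain q0 → q1 → q2 → q3 → q4 → q5 advanced by each `a` (with q5 absorbing); every other symbol self-loops. The accepting set is {q4}.
With 6 states:
        a   b  
>  q0   q1  q0 
   q1   q2  q1 
   q2   q3  q2 
   q3   q4  q3 
 * q4   q5  q4 
   q5   q5  q5 
(> = start, * = accepting)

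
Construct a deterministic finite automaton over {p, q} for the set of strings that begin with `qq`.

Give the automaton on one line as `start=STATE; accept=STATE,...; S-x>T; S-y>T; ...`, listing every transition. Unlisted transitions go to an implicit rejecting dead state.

start=S0; accept=S2; S0-p>S3; S0-q>S1; S1-p>S3; S1-q>S2; S2-p>S2; S2-q>S2; S3-p>S3; S3-q>S3

Walk along `qq` while the input agrees: from S0 take `q` to S1, and so on. Any deviation drops to the rejecting sink S3. Once S2 is reached the prefix is confirmed and every continuation is accepted.
With 4 states:
        p   q  
>  S0   S3  S1 
   S1   S3  S2 
 * S2   S2  S2 
   S3   S3  S3 
(> = start, * = accepting)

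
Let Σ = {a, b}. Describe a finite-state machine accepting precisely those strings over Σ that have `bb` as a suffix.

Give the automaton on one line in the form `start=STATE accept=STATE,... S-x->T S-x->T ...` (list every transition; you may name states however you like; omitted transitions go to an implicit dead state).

start=q0 accept=q2 q0-a->q0 q0-b->q1 q1-a->q0 q1-b->q2 q2-a->q0 q2-b->q2

Remember how much of `bb` the current input suffix matches. State q0 means no match yet; q1 means the last symbol is `b`; q2 means the last 2 symbols are `bb`. Only q2 accepts. On a mismatch, fall back to the longest proper suffix that is still a prefix of `bb`.
With 3 states:
        a   b  
>  q0   q0  q1 
   q1   q0  q2 
 * q2   q0  q2 
(> = start, * = accepting)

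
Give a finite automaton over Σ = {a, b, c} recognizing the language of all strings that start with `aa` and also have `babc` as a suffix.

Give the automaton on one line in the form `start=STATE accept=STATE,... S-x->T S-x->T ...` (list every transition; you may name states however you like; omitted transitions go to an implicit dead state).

Handle the two conditions separately and then intersect. The first has 4 states tracking whether the input so far still matches the prefix `aa`; the second has 5 states tracking how much of the suffix `babc` has currently been matched. A product state is a pair (one from each), accepting exactly when both do. Minimizing collapses redundant product states.
An 8-state machine:
        a   b   c  
>  S0   S1  S2  S2 
   S1   S3  S2  S2 
   S2   S2  S2  S2 
   S3   S3  S4  S3 
   S4   S5  S4  S3 
   S5   S3  S6  S3 
   S6   S5  S4  S7 
 * S7   S3  S4  S3 
(> = start, * = accepting)

start=S0 accept=S7 S0-a->S1 S0-b->S2 S0-c->S2 S1-a->S3 S1-b->S2 S1-c->S2 S2-a->S2 S2-b->S2 S2-c->S2 S3-a->S3 S3-b->S4 S3-c->S3 S4-a->S5 S4-b->S4 S4-c->S3 S5-a->S3 S5-b->S6 S5-c->S3 S6-a->S5 S6-b->S4 S6-c->S7 S7-a->S3 S7-b->S4 S7-c->S3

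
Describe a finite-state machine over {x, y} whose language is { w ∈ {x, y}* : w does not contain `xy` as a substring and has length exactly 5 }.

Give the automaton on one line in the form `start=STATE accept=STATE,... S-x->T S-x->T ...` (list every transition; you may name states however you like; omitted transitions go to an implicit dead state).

Build one automaton per condition and run them in lockstep. One (3 states) tracks partial matches of the forbidden pattern `xy`; the other (7 states) tracks the input length, saturating at 6. Each combined state is a pair, one component from each; accept when both components accept. After merging equivalent states the machine shrinks.
          x    y  
>  s0     s1   s2 
   s1     s3   s4 
   s2     s3   s5 
   s3     s6   s4 
   s4     s4   s4 
   s5     s6   s7 
   s6     s8   s4 
   s7     s8   s9 
   s8    s10   s4 
   s9    s10  s10 
 * s10    s4   s4 
(> = start, * = accepting)

start=s0 accept=s10 s0-x->s1 s0-y->s2 s1-x->s3 s1-y->s4 s2-x->s3 s2-y->s5 s3-x->s6 s3-y->s4 s4-x->s4 s4-y->s4 s5-x->s6 s5-y->s7 s6-x->s8 s6-y->s4 s7-x->s8 s7-y->s9 s8-x->s10 s8-y->s4 s9-x->s10 s9-y->s10 s10-x->s4 s10-y->s4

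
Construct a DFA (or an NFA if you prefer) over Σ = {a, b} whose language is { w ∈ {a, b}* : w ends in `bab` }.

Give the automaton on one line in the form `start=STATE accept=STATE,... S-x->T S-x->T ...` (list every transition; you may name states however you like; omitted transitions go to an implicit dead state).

start=q0 accept=q3 q0-a->q0 q0-b->q1 q1-a->q2 q1-b->q1 q2-a->q0 q2-b->q3 q3-a->q2 q3-b->q1

Remember how much of `bab` the current input suffix matches. State q0 means no match yet; q1 means the last symbol is `b`; q2 means the last 2 symbols are `ba`; q3 means the last 3 symbols are `bab`. Only q3 accepts. On a mismatch, fall back to the longest proper suffix that is still a prefix of `bab`.
4 states suffice.
        a   b  
>  q0   q0  q1 
   q1   q2  q1 
   q2   q0  q3 
 * q3   q2  q1 
(> = start, * = accepting)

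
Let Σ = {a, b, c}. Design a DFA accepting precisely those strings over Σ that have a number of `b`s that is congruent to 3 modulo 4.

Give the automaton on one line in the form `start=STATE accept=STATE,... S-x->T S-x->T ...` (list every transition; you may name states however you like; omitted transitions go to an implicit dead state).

Keep the running count of `b`s modulo 4: each `b` advances along the cycle s0 → s1 → s2 → s3 → s0 while other symbols loop. Accept at s3.
        a   b   c  
>  s0   s0  s1  s0 
   s1   s1  s2  s1 
   s2   s2  s3  s2 
 * s3   s3  s0  s3 
(> = start, * = accepting)

start=s0 accept=s3 s0-a->s0 s0-b->s1 s0-c->s0 s1-a->s1 s1-b->s2 s1-c->s1 s2-a->s2 s2-b->s3 s2-c->s2 s3-a->s3 s3-b->s0 s3-c->s3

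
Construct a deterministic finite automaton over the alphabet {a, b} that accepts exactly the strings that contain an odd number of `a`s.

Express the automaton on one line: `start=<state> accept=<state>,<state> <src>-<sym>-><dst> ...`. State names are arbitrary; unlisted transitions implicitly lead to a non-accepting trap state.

The only thing that matters is how many `a`s have appeared, reduced mod 2. Use one state per residue: q0 for 0, …, q1 for 1. Reading `a` moves to the next residue; anything else stays put. q1 is accepting.
With 2 states:
        a   b  
>  q0   q1  q0 
 * q1   q0  q1 
(> = start, * = accepting)

start=q0 accept=q1 q0-a->q1 q0-b->q0 q1-a->q0 q1-b->q1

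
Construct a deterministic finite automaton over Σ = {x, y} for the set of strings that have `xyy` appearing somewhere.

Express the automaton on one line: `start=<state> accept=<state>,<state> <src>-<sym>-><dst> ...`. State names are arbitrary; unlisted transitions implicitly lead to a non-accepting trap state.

start=S0 accept=S3 S0-x->S1 S0-y->S0 S1-x->S1 S1-y->S2 S2-x->S1 S2-y->S3 S3-x->S3 S3-y->S3

States S0..S2 record the length of the longest prefix of `xyy` that matches the current input suffix. Reaching S3 means `xyy` has been seen, and we stay there forever. Accept from S3.
A 4-state machine:
        x   y  
>  S0   S1  S0 
   S1   S1  S2 
   S2   S1  S3 
 * S3   S3  S3 
(> = start, * = accepting)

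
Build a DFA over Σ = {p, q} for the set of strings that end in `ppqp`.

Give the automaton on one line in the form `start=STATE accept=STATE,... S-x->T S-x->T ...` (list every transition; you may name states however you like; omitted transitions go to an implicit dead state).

Remember how much of `ppqp` the current input suffix matches. State s0 means no match yet; s1 means the last symbol is `p`; s2 means the last 2 symbols are `pp`; s3 means the last 3 symbols are `ppq`; s4 means the last 4 symbols are `ppqp`. Only s4 accepts. On a mismatch, fall back to the longest proper suffix that is still a prefix of `ppqp`.
5 states suffice.
        p   q  
>  s0   s1  s0 
   s1   s2  s0 
   s2   s2  s3 
   s3   s4  s0 
 * s4   s2  s0 
(> = start, * = accepting)

start=s0 accept=s4 s0-p->s1 s0-q->s0 s1-p->s2 s1-q->s0 s2-p->s2 s2-q->s3 s3-p->s4 s3-q->s0 s4-p->s2 s4-q->s0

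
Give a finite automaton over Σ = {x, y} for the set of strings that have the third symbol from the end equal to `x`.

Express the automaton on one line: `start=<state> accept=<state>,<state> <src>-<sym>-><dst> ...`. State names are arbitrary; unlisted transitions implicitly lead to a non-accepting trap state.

start=A accept=H,I,J,K A-x->B A-y->C B-x->D B-y->E C-x->F C-y->G D-x->H D-y->I E-x->J E-y->K F-x->L F-y->M G-x->N G-y->O H-x->H H-y->I I-x->J I-y->K J-x->L J-y->M K-x->N K-y->O L-x->H L-y->I M-x->J M-y->K N-x->L N-y->M O-x->N O-y->O

A DFA must remember the last 3 symbols (since which symbol is third-to-last isn't known until the input ends). Use one state per possible window of the last ≤3 symbols; accept from those whose window starts with `x`.
15 states suffice.
       x  y 
>  A   B  C 
   B   D  E 
   C   F  G 
   D   H  I 
   E   J  K 
   F   L  M 
   G   N  O 
 * H   H  I 
 * I   J  K 
 * J   L  M 
 * K   N  O 
   L   H  I 
   M   J  K 
   N   L  M 
   O   N  O 
(> = start, * = accepting)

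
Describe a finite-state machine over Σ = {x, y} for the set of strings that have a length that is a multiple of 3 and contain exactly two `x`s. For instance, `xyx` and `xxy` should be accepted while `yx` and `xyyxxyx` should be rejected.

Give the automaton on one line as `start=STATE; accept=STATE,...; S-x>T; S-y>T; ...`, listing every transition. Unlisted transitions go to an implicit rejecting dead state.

start=q0; accept=q7; q0-x>q1; q0-y>q2; q1-x>q3; q1-y>q4; q2-x>q4; q2-y>q5; q3-x>q6; q3-y>q7; q4-x>q7; q4-y>q8; q5-x>q8; q5-y>q0; q6-x>q6; q6-y>q6; q7-x>q6; q7-y>q9; q8-x>q9; q8-y>q1; q9-x>q6; q9-y>q3

Build one automaton per condition and run them in lockstep. One (3 states) tracks the input length modulo 3; the other (4 states) tracks the count of `x`s, saturating at 3. Each combined state is a pair, one component from each; accept when both components accept. Equivalent product states are then merged.
10 states suffice.
        x   y  
>  q0   q1  q2 
   q1   q3  q4 
   q2   q4  q5 
   q3   q6  q7 
   q4   q7  q8 
   q5   q8  q0 
   q6   q6  q6 
 * q7   q6  q9 
   q8   q9  q1 
   q9   q6  q3 
(> = start, * = accepting)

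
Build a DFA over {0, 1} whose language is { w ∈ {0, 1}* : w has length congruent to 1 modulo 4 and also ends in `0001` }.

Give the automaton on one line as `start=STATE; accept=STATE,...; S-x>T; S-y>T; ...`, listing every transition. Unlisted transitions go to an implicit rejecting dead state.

start=S0; accept=S7; S0-0>S1; S0-1>S1; S1-0>S2; S1-1>S3; S2-0>S4; S2-1>S5; S3-0>S5; S3-1>S5; S4-0>S6; S4-1>S0; S5-0>S0; S5-1>S0; S6-0>S1; S6-1>S7; S7-0>S2; S7-1>S3

Handle the two conditions separately and then intersect. One (4 states) tracks the input length modulo 4; the other (5 states) tracks how much of the suffix `0001` has currently been matched. Each combined state is a pair, one component from each; accept when both components accept. Minimizing collapses redundant product states.
        0   1  
>  S0   S1  S1 
   S1   S2  S3 
   S2   S4  S5 
   S3   S5  S5 
   S4   S6  S0 
   S5   S0  S0 
   S6   S1  S7 
 * S7   S2  S3 
(> = start, * = accepting)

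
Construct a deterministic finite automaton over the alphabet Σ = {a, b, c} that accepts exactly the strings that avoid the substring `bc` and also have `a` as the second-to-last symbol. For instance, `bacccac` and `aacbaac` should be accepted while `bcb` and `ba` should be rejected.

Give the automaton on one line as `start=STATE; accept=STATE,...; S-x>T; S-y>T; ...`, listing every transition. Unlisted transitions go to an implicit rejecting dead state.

start=q0; accept=q3,q4,q5; q0-a>q1; q0-b>q2; q0-c>q0; q1-a>q3; q1-b>q4; q1-c>q5; q2-a>q1; q2-b>q2; q2-c>q6; q3-a>q3; q3-b>q4; q3-c>q5; q4-a>q1; q4-b>q2; q4-c>q6; q5-a>q1; q5-b>q2; q5-c>q0; q6-a>q6; q6-b>q6; q6-c>q6

Run two small machines in parallel and take their product. One (3 states) tracks partial matches of the forbidden pattern `bc`; the other (13 states) tracks the last 2 symbols read. Each combined state is a pair, one component from each; accept when both components accept. Minimizing collapses redundant product states.
        a   b   c  
>  q0   q1  q2  q0 
   q1   q3  q4  q5 
   q2   q1  q2  q6 
 * q3   q3  q4  q5 
 * q4   q1  q2  q6 
 * q5   q1  q2  q0 
   q6   q6  q6  q6 
(> = start, * = accepting)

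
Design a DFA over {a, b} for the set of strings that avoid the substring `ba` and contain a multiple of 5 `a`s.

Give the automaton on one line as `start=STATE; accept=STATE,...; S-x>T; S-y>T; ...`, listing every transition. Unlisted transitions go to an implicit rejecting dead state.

Run two small machines in parallel and take their product. The first has 3 states tracking partial matches of the forbidden pattern `ba`; the second has 5 states tracking the count of `a`s modulo 5. A product state is a pair (one from each), accepting exactly when both do. Equivalent product states are then merged.
7 states suffice.
        a   b  
>* s0   s1  s2 
   s1   s3  s4 
 * s2   s4  s2 
   s3   s5  s4 
   s4   s4  s4 
   s5   s6  s4 
   s6   s0  s4 
(> = start, * = accepting)

start=s0; accept=s0,s2; s0-a>s1; s0-b>s2; s1-a>s3; s1-b>s4; s2-a>s4; s2-b>s2; s3-a>s5; s3-b>s4; s4-a>s4; s4-b>s4; s5-a>s6; s5-b>s4; s6-a>s0; s6-b>s4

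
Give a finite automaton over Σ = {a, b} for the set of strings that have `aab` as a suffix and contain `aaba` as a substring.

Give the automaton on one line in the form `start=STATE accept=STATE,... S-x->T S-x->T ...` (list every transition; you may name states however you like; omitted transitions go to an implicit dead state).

start=s0 accept=s7 s0-a->s1 s0-b->s0 s1-a->s2 s1-b->s0 s2-a->s2 s2-b->s3 s3-a->s4 s3-b->s0 s4-a->s5 s4-b->s6 s5-a->s5 s5-b->s7 s6-a->s4 s6-b->s6 s7-a->s4 s7-b->s6

Run two small machines in parallel and take their product. One (4 states) tracks how much of the suffix `aab` has currently been matched; the other (5 states) tracks whether and how much of `aaba` has been seen. Each combined state is a pair, one component from each; accept when both components accept.
With 8 states:
        a   b  
>  s0   s1  s0 
   s1   s2  s0 
   s2   s2  s3 
   s3   s4  s0 
   s4   s5  s6 
   s5   s5  s7 
   s6   s4  s6 
 * s7   s4  s6 
(> = start, * = accepting)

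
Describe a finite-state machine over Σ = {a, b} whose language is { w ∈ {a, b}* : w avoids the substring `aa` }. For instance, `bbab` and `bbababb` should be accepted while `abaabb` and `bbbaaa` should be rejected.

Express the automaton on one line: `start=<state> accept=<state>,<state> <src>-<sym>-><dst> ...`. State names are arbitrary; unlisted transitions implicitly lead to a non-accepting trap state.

start=q0 accept=q0,q1 q0-a->q1 q0-b->q0 q1-a->q2 q1-b->q0 q2-a->q2 q2-b->q2

This is the complement of 'contains `aa`'. Use the same substring-matching states — q0 through q2 holding how much of `aa` has just been matched — but flip the accepting set: everything except the trap q2 accepts.
        a   b  
>* q0   q1  q0 
 * q1   q2  q0 
   q2   q2  q2 
(> = start, * = accepting)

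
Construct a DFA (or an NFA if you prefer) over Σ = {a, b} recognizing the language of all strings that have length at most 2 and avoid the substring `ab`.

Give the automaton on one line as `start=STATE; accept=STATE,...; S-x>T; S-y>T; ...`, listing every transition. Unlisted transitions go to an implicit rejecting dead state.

Handle the two conditions separately and then intersect. The first has 4 states tracking the input length, saturating at 3; the second has 3 states tracking partial matches of the forbidden pattern `ab`. A product state is a pair (one from each), accepting exactly when both do. Equivalent product states are then merged.
A 5-state machine:
        a   b  
>* S0   S1  S2 
 * S1   S3  S4 
 * S2   S3  S3 
 * S3   S4  S4 
   S4   S4  S4 
(> = start, * = accepting)

start=S0; accept=S0,S1,S2,S3; S0-a>S1; S0-b>S2; S1-a>S3; S1-b>S4; S2-a>S3; S2-b>S3; S3-a>S4; S3-b>S4; S4-a>S4; S4-b>S4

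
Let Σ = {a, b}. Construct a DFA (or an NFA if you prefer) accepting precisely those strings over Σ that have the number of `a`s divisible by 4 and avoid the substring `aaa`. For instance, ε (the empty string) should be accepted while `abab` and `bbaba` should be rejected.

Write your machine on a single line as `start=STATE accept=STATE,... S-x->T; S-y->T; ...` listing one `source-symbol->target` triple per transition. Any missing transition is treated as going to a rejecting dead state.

start=s0; accept=s0,s11,s14; s0-a->s1; s0-b->s0; s1-a->s2; s1-b->s3; s2-a->s4; s2-b->s5; s3-a->s6; s3-b->s3; s4-a->s7; s4-b->s4; s5-a->s8; s5-b->s5; s6-a->s9; s6-b->s5; s7-a->s10; s7-b->s7; s8-a->s11; s8-b->s12; s9-a->s7; s9-b->s12; s10-a->s13; s10-b->s10; s11-a->s10; s11-b->s0; s12-a->s14; s12-b->s12; s13-a->s4; s13-b->s13; s14-a->s15; s14-b->s0; s15-a->s13; s15-b->s3

Run two small machines in parallel and take their product. One (4 states) tracks the count of `a`s modulo 4; the other (4 states) tracks partial matches of the forbidden pattern `aaa`. Each combined state is a pair, one component from each; accept when both components accept.
16 states suffice.
          a    b  
>* s0     s1   s0 
   s1     s2   s3 
   s2     s4   s5 
   s3     s6   s3 
   s4     s7   s4 
   s5     s8   s5 
   s6     s9   s5 
   s7    s10   s7 
   s8    s11  s12 
   s9     s7  s12 
   s10   s13  s10 
 * s11   s10   s0 
   s12   s14  s12 
   s13    s4  s13 
 * s14   s15   s0 
   s15   s13   s3 
(> = start, * = accepting)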